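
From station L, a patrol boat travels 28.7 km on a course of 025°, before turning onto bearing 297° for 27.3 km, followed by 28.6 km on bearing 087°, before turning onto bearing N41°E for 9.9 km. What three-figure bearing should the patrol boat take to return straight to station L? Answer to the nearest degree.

206°

Leg 1 (025°, 28.7 km): east 28.7 sin 25° = 12.13, north 28.7 cos 25° = 26.01
Leg 2 (297°, 27.3 km): east 27.3 sin 297° = -24.32, north 27.3 cos 297° = 12.39
Leg 3 (087°, 28.6 km): east 28.6 sin 87° = 28.56, north 28.6 cos 87° = 1.50
Leg 4 (N41°E, 9.9 km): east 9.9 sin 41° = 6.49, north 9.9 cos 41° = 7.47
Net displacement: 22.86 east, 47.37 north. Direction back to start is (-22.86, -47.37): bearing = atan2(-22.86, -47.37) mod 360° = 205.76° ≈ 206°.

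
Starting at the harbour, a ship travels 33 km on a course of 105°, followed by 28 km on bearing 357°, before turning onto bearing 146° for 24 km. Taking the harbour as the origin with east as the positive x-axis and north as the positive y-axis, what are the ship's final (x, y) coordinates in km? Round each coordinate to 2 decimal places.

(43.83, -0.48)

Leg 1 (105°, 33 km): east 33 sin 105° = 31.88, north 33 cos 105° = -8.54
Leg 2 (357°, 28 km): east 28 sin 357° = -1.47, north 28 cos 357° = 27.96
Leg 3 (146°, 24 km): east 24 sin 146° = 13.42, north 24 cos 146° = -19.90
Summing: 43.83 km east, -0.48 km north → (43.83, -0.48).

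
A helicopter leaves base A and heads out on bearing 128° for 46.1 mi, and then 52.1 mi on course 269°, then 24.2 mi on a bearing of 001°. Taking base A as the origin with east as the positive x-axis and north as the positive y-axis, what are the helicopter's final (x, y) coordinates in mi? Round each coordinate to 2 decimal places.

(-15.34, -5.09)

Leg 1 (128°, 46.1 mi): east 46.1 sin 128° = 36.33, north 46.1 cos 128° = -28.38
Leg 2 (269°, 52.1 mi): east 52.1 sin 269° = -52.09, north 52.1 cos 269° = -0.91
Leg 3 (001°, 24.2 mi): east 24.2 sin 1° = 0.42, north 24.2 cos 1° = 24.20
Summing: -15.34 mi east, -5.09 mi north → (-15.34, -5.09).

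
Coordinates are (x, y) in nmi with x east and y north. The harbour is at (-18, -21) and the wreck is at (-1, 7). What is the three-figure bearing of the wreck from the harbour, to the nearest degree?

031°

Δeast = -1 − -18 = 17.00; Δnorth = 7 − -21 = 28.00.
Bearing = atan2(Δeast, Δnorth) mod 360° = 31.26° ≈ 031°.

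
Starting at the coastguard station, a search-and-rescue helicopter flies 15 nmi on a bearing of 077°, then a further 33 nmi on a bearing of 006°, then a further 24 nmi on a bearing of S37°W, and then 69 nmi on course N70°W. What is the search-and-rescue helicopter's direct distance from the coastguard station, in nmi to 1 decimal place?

73.5 nmi

Leg 1 (077°, 15 nmi): east 15 sin 77° = 14.62, north 15 cos 77° = 3.37
Leg 2 (006°, 33 nmi): east 33 sin 6° = 3.45, north 33 cos 6° = 32.82
Leg 3 (S37°W, 24 nmi): east 24 sin 217° = -14.44, north 24 cos 217° = -19.17
Leg 4 (N70°W, 69 nmi): east 69 sin 290° = -64.84, north 69 cos 290° = 23.60
Net: -61.22 east, 40.63 north. Distance = √((-61.22)² + (40.63)²) = 73.471 nmi.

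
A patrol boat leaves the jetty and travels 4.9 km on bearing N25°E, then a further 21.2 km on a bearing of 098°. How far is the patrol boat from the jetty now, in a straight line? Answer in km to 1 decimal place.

23.1 km

Leg 1 (N25°E, 4.9 km): east 4.9 sin 25° = 2.07, north 4.9 cos 25° = 4.44
Leg 2 (098°, 21.2 km): east 21.2 sin 98° = 20.99, north 21.2 cos 98° = -2.95
Net: 23.06 east, 1.49 north. Distance = √((23.06)² + (1.49)²) = 23.113 km.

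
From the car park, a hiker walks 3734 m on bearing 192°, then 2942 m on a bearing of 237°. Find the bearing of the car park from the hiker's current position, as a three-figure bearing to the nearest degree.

032°

Leg 1 (192°, 3734 m): east 3734 sin 192° = -776.34, north 3734 cos 192° = -3652.40
Leg 2 (237°, 2942 m): east 2942 sin 237° = -2467.37, north 2942 cos 237° = -1602.33
Net displacement: -3243.71 east, -5254.73 north. Direction back to start is (3243.71, 5254.73): bearing = atan2(3243.71, 5254.73) mod 360° = 31.69° ≈ 032°.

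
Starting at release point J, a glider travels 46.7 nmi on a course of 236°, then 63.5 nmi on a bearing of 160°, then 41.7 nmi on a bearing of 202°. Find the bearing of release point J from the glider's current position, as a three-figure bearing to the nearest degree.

Leg 1 (236°, 46.7 nmi): east 46.7 sin 236° = -38.72, north 46.7 cos 236° = -26.11
Leg 2 (160°, 63.5 nmi): east 63.5 sin 160° = 21.72, north 63.5 cos 160° = -59.67
Leg 3 (202°, 41.7 nmi): east 41.7 sin 202° = -15.62, north 41.7 cos 202° = -38.66
Net displacement: -32.62 east, -124.45 north. Direction back to start is (32.62, 124.45): bearing = atan2(32.62, 124.45) mod 360° = 14.69° ≈ 015°.

015°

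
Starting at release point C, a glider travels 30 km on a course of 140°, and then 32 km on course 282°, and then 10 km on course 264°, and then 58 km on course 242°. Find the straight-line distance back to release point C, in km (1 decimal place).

85.7 km

Leg 1 (140°, 30 km): east 30 sin 140° = 19.28, north 30 cos 140° = -22.98
Leg 2 (282°, 32 km): east 32 sin 282° = -31.30, north 32 cos 282° = 6.65
Leg 3 (264°, 10 km): east 10 sin 264° = -9.95, north 10 cos 264° = -1.05
Leg 4 (242°, 58 km): east 58 sin 242° = -51.21, north 58 cos 242° = -27.23
Net: -73.17 east, -44.60 north. Distance = √((-73.17)² + (-44.60)²) = 85.696 km.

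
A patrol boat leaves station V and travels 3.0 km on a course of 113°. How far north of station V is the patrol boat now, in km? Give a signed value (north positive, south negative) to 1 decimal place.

-1.2 km

Leg 1 (113°, 3.0 km): east 3.0 sin 113° = 2.76, north 3.0 cos 113° = -1.17
Net north component: -1.17 km.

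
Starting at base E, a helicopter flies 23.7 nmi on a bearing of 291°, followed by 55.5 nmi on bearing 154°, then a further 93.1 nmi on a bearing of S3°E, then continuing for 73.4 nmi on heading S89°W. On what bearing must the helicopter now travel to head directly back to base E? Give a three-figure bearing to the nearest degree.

026°

Leg 1 (291°, 23.7 nmi): east 23.7 sin 291° = -22.13, north 23.7 cos 291° = 8.49
Leg 2 (154°, 55.5 nmi): east 55.5 sin 154° = 24.33, north 55.5 cos 154° = -49.88
Leg 3 (S3°E, 93.1 nmi): east 93.1 sin 177° = 4.87, north 93.1 cos 177° = -92.97
Leg 4 (S89°W, 73.4 nmi): east 73.4 sin 269° = -73.39, north 73.4 cos 269° = -1.28
Net displacement: -66.31 east, -135.64 north. Direction back to start is (66.31, 135.64): bearing = atan2(66.31, 135.64) mod 360° = 26.05° ≈ 026°.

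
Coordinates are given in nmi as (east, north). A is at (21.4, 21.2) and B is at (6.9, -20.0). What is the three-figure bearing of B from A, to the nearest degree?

199°

Δeast = 6.9 − 21.4 = -14.50; Δnorth = -20.0 − 21.2 = -41.20.
Bearing = atan2(Δeast, Δnorth) mod 360° = 199.39° ≈ 199°.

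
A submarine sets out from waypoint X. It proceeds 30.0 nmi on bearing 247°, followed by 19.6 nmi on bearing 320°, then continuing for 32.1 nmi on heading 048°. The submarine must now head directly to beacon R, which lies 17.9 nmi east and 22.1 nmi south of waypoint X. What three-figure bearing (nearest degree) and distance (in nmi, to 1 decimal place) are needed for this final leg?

Leg 1 (247°, 30.0 nmi): east 30.0 sin 247° = -27.62, north 30.0 cos 247° = -11.72
Leg 2 (320°, 19.6 nmi): east 19.6 sin 320° = -12.60, north 19.6 cos 320° = 15.01
Leg 3 (048°, 32.1 nmi): east 32.1 sin 48° = 23.85, north 32.1 cos 48° = 21.48
Current position: (-16.36, 24.77). Target: (17.9, -22.1). Remaining: Δeast = 34.26, Δnorth = -46.87.
Bearing = atan2(34.26, -46.87) mod 360° = 143.84°; distance = √((34.26)² + (-46.87)²) = 58.057 nmi.

144°, 58.1 nmi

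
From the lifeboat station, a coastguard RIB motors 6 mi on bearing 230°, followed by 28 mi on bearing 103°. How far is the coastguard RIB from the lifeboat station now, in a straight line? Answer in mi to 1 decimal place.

24.9 mi

Leg 1 (230°, 6 mi): east 6 sin 230° = -4.60, north 6 cos 230° = -3.86
Leg 2 (103°, 28 mi): east 28 sin 103° = 27.28, north 28 cos 103° = -6.30
Net: 22.69 east, -10.16 north. Distance = √((22.69)² + (-10.16)²) = 24.855 mi.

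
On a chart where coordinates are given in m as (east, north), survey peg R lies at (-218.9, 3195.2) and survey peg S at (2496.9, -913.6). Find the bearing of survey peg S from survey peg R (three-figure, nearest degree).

147°

Δeast = 2496.9 − -218.9 = 2715.80; Δnorth = -913.6 − 3195.2 = -4108.80.
Bearing = atan2(Δeast, Δnorth) mod 360° = 146.54° ≈ 147°.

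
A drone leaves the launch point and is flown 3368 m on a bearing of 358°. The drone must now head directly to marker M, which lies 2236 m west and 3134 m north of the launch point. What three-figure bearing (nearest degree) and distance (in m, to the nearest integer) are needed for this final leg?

264°, 2131 m

Leg 1 (358°, 3368 m): east 3368 sin 358° = -117.54, north 3368 cos 358° = 3365.95
Current position: (-117.54, 3365.95). Target: (-2236, 3134). Remaining: Δeast = -2118.46, Δnorth = -231.95.
Bearing = atan2(-2118.46, -231.95) mod 360° = 263.75°; distance = √((-2118.46)² + (-231.95)²) = 2131.119 m.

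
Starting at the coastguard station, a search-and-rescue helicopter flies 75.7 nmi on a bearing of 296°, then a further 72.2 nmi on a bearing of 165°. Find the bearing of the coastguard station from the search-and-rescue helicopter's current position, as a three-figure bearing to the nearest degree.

053°

Leg 1 (296°, 75.7 nmi): east 75.7 sin 296° = -68.04, north 75.7 cos 296° = 33.18
Leg 2 (165°, 72.2 nmi): east 72.2 sin 165° = 18.69, north 72.2 cos 165° = -69.74
Net displacement: -49.35 east, -36.56 north. Direction back to start is (49.35, 36.56): bearing = atan2(49.35, 36.56) mod 360° = 53.47° ≈ 053°.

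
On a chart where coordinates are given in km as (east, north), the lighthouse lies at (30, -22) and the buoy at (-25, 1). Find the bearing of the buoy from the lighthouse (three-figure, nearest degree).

Δeast = -25 − 30 = -55.00; Δnorth = 1 − -22 = 23.00.
Bearing = atan2(Δeast, Δnorth) mod 360° = 292.69° ≈ 293°.

293°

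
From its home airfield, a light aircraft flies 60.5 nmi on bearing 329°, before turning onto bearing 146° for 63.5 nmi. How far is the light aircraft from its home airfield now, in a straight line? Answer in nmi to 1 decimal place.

Leg 1 (329°, 60.5 nmi): east 60.5 sin 329° = -31.16, north 60.5 cos 329° = 51.86
Leg 2 (146°, 63.5 nmi): east 63.5 sin 146° = 35.51, north 63.5 cos 146° = -52.64
Net: 4.35 east, -0.79 north. Distance = √((4.35)² + (-0.79)²) = 4.419 nmi.

4.4 nmi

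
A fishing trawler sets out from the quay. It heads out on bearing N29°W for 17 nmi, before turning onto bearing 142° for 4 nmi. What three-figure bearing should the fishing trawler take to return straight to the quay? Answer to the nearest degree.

Leg 1 (N29°W, 17 nmi): east 17 sin 331° = -8.24, north 17 cos 331° = 14.87
Leg 2 (142°, 4 nmi): east 4 sin 142° = 2.46, north 4 cos 142° = -3.15
Net displacement: -5.78 east, 11.72 north. Direction back to start is (5.78, -11.72): bearing = atan2(5.78, -11.72) mod 360° = 153.75° ≈ 154°.

154°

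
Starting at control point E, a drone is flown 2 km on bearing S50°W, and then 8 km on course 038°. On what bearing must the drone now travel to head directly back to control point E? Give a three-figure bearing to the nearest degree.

214°

Leg 1 (S50°W, 2 km): east 2 sin 230° = -1.53, north 2 cos 230° = -1.29
Leg 2 (038°, 8 km): east 8 sin 38° = 4.93, north 8 cos 38° = 6.30
Net displacement: 3.39 east, 5.02 north. Direction back to start is (-3.39, -5.02): bearing = atan2(-3.39, -5.02) mod 360° = 214.06° ≈ 214°.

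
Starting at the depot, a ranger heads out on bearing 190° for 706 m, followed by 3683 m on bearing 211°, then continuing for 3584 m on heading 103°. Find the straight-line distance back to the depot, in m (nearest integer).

4886 m

Leg 1 (190°, 706 m): east 706 sin 190° = -122.60, north 706 cos 190° = -695.27
Leg 2 (211°, 3683 m): east 3683 sin 211° = -1896.89, north 3683 cos 211° = -3156.95
Leg 3 (103°, 3584 m): east 3584 sin 103° = 3492.14, north 3584 cos 103° = -806.22
Net: 1472.66 east, -4658.45 north. Distance = √((1472.66)² + (-4658.45)²) = 4885.678 m.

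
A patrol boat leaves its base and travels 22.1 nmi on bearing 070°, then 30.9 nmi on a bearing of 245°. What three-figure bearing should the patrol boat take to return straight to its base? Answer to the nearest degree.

Leg 1 (070°, 22.1 nmi): east 22.1 sin 70° = 20.77, north 22.1 cos 70° = 7.56
Leg 2 (245°, 30.9 nmi): east 30.9 sin 245° = -28.00, north 30.9 cos 245° = -13.06
Net displacement: -7.24 east, -5.50 north. Direction back to start is (7.24, 5.50): bearing = atan2(7.24, 5.50) mod 360° = 52.77° ≈ 053°.

053°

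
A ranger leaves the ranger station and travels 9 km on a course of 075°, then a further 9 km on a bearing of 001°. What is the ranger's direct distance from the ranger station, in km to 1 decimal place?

14.4 km

Leg 1 (075°, 9 km): east 9 sin 75° = 8.69, north 9 cos 75° = 2.33
Leg 2 (001°, 9 km): east 9 sin 1° = 0.16, north 9 cos 1° = 9.00
Net: 8.85 east, 11.33 north. Distance = √((8.85)² + (11.33)²) = 14.375 km.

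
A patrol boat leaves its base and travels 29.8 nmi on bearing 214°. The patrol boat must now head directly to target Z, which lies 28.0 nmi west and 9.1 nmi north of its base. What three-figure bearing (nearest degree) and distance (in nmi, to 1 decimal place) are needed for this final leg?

341°, 35.7 nmi

Leg 1 (214°, 29.8 nmi): east 29.8 sin 214° = -16.66, north 29.8 cos 214° = -24.71
Current position: (-16.66, -24.71). Target: (-28.0, 9.1). Remaining: Δeast = -11.34, Δnorth = 33.81.
Bearing = atan2(-11.34, 33.81) mod 360° = 341.46°; distance = √((-11.34)² + (33.81)²) = 35.655 nmi.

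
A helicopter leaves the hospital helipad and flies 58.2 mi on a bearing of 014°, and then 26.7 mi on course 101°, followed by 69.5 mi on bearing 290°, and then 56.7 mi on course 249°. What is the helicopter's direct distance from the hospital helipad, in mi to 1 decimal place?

Leg 1 (014°, 58.2 mi): east 58.2 sin 14° = 14.08, north 58.2 cos 14° = 56.47
Leg 2 (101°, 26.7 mi): east 26.7 sin 101° = 26.21, north 26.7 cos 101° = -5.09
Leg 3 (290°, 69.5 mi): east 69.5 sin 290° = -65.31, north 69.5 cos 290° = 23.77
Leg 4 (249°, 56.7 mi): east 56.7 sin 249° = -52.93, north 56.7 cos 249° = -20.32
Net: -77.95 east, 54.83 north. Distance = √((-77.95)² + (54.83)²) = 95.304 mi.

95.3 mi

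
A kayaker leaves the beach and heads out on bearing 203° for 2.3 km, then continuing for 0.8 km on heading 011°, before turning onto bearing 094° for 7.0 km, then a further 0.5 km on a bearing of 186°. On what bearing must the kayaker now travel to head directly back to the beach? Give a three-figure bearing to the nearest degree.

291°

Leg 1 (203°, 2.3 km): east 2.3 sin 203° = -0.90, north 2.3 cos 203° = -2.12
Leg 2 (011°, 0.8 km): east 0.8 sin 11° = 0.15, north 0.8 cos 11° = 0.79
Leg 3 (094°, 7.0 km): east 7.0 sin 94° = 6.98, north 7.0 cos 94° = -0.49
Leg 4 (186°, 0.5 km): east 0.5 sin 186° = -0.05, north 0.5 cos 186° = -0.50
Net displacement: 6.18 east, -2.32 north. Direction back to start is (-6.18, 2.32): bearing = atan2(-6.18, 2.32) mod 360° = 290.54° ≈ 291°.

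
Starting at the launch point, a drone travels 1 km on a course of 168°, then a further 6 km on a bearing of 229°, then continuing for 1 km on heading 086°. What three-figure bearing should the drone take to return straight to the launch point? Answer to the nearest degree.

Leg 1 (168°, 1 km): east 1 sin 168° = 0.21, north 1 cos 168° = -0.98
Leg 2 (229°, 6 km): east 6 sin 229° = -4.53, north 6 cos 229° = -3.94
Leg 3 (086°, 1 km): east 1 sin 86° = 1.00, north 1 cos 86° = 0.07
Net displacement: -3.32 east, -4.84 north. Direction back to start is (3.32, 4.84): bearing = atan2(3.32, 4.84) mod 360° = 34.44° ≈ 034°.

034°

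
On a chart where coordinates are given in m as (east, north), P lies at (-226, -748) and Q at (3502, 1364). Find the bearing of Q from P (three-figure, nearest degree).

Δeast = 3502 − -226 = 3728.00; Δnorth = 1364 − -748 = 2112.00.
Bearing = atan2(Δeast, Δnorth) mod 360° = 60.47° ≈ 060°.

060°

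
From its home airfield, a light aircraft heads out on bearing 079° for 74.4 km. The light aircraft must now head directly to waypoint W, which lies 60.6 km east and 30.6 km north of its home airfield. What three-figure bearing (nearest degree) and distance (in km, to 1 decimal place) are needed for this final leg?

323°, 20.6 km

Leg 1 (079°, 74.4 km): east 74.4 sin 79° = 73.03, north 74.4 cos 79° = 14.20
Current position: (73.03, 14.20). Target: (60.6, 30.6). Remaining: Δeast = -12.43, Δnorth = 16.40.
Bearing = atan2(-12.43, 16.40) mod 360° = 322.84°; distance = √((-12.43)² + (16.40)²) = 20.583 km.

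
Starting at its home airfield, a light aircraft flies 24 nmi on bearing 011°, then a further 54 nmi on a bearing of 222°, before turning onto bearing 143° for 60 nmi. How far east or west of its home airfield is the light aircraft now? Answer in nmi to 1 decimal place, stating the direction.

Leg 1 (011°, 24 nmi): east 24 sin 11° = 4.58, north 24 cos 11° = 23.56
Leg 2 (222°, 54 nmi): east 54 sin 222° = -36.13, north 54 cos 222° = -40.13
Leg 3 (143°, 60 nmi): east 60 sin 143° = 36.11, north 60 cos 143° = -47.92
Net east component: 4.56 nmi.

4.6 nmi east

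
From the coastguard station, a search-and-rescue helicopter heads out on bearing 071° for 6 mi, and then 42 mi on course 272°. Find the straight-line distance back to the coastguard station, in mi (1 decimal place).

Leg 1 (071°, 6 mi): east 6 sin 71° = 5.67, north 6 cos 71° = 1.95
Leg 2 (272°, 42 mi): east 42 sin 272° = -41.97, north 42 cos 272° = 1.47
Net: -36.30 east, 3.42 north. Distance = √((-36.30)² + (3.42)²) = 36.462 mi.

36.5 mi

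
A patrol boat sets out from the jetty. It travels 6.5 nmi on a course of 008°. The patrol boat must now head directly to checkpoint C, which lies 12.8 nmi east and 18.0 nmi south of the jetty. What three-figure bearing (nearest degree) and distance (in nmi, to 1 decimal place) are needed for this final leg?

154°, 27.2 nmi

Leg 1 (008°, 6.5 nmi): east 6.5 sin 8° = 0.90, north 6.5 cos 8° = 6.44
Current position: (0.90, 6.44). Target: (12.8, -18.0). Remaining: Δeast = 11.90, Δnorth = -24.44.
Bearing = atan2(11.90, -24.44) mod 360° = 154.04°; distance = √((11.90)² + (-24.44)²) = 27.178 nmi.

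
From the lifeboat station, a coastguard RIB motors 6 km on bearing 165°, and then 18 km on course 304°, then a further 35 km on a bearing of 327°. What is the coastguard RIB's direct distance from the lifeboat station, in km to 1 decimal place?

46.7 km

Leg 1 (165°, 6 km): east 6 sin 165° = 1.55, north 6 cos 165° = -5.80
Leg 2 (304°, 18 km): east 18 sin 304° = -14.92, north 18 cos 304° = 10.07
Leg 3 (327°, 35 km): east 35 sin 327° = -19.06, north 35 cos 327° = 29.35
Net: -32.43 east, 33.62 north. Distance = √((-32.43)² + (33.62)²) = 46.716 km.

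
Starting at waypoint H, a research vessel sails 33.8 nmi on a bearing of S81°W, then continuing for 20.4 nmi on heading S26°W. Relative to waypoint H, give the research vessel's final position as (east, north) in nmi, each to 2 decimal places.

Leg 1 (S81°W, 33.8 nmi): east 33.8 sin 261° = -33.38, north 33.8 cos 261° = -5.29
Leg 2 (S26°W, 20.4 nmi): east 20.4 sin 206° = -8.94, north 20.4 cos 206° = -18.34
Summing: -42.33 nmi east, -23.62 nmi north → (-42.33, -23.62).

(-42.33, -23.62)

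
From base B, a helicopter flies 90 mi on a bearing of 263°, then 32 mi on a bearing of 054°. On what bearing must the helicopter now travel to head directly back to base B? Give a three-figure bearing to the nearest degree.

Leg 1 (263°, 90 mi): east 90 sin 263° = -89.33, north 90 cos 263° = -10.97
Leg 2 (054°, 32 mi): east 32 sin 54° = 25.89, north 32 cos 54° = 18.81
Net displacement: -63.44 east, 7.84 north. Direction back to start is (63.44, -7.84): bearing = atan2(63.44, -7.84) mod 360° = 97.05° ≈ 097°.

097°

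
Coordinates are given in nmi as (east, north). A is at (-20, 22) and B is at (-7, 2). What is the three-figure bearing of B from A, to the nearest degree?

Δeast = -7 − -20 = 13.00; Δnorth = 2 − 22 = -20.00.
Bearing = atan2(Δeast, Δnorth) mod 360° = 146.98° ≈ 147°.

147°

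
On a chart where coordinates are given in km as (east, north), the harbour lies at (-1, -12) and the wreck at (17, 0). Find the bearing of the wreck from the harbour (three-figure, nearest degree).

Δeast = 17 − -1 = 18.00; Δnorth = 0 − -12 = 12.00.
Bearing = atan2(Δeast, Δnorth) mod 360° = 56.31° ≈ 056°.

056°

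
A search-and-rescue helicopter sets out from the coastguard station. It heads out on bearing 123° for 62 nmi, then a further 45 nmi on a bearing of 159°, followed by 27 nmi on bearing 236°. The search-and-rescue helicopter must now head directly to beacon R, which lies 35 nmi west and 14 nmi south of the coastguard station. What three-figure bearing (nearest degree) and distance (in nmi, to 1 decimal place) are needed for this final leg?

Leg 1 (123°, 62 nmi): east 62 sin 123° = 52.00, north 62 cos 123° = -33.77
Leg 2 (159°, 45 nmi): east 45 sin 159° = 16.13, north 45 cos 159° = -42.01
Leg 3 (236°, 27 nmi): east 27 sin 236° = -22.38, north 27 cos 236° = -15.10
Current position: (45.74, -90.88). Target: (-35, -14). Remaining: Δeast = -80.74, Δnorth = 76.88.
Bearing = atan2(-80.74, 76.88) mod 360° = 313.60°; distance = √((-80.74)² + (76.88)²) = 111.486 nmi.

314°, 111.5 nmi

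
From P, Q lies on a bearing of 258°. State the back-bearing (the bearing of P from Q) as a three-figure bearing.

Back-bearing = 258° − 180° = 078°.

078°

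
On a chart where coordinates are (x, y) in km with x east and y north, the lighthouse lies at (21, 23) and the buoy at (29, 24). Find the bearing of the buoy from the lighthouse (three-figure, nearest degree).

Δeast = 29 − 21 = 8.00; Δnorth = 24 − 23 = 1.00.
Bearing = atan2(Δeast, Δnorth) mod 360° = 82.87° ≈ 083°.

083°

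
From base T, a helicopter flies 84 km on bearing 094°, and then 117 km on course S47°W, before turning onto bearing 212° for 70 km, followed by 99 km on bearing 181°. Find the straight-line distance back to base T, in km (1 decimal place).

Leg 1 (094°, 84 km): east 84 sin 94° = 83.80, north 84 cos 94° = -5.86
Leg 2 (S47°W, 117 km): east 117 sin 227° = -85.57, north 117 cos 227° = -79.79
Leg 3 (212°, 70 km): east 70 sin 212° = -37.09, north 70 cos 212° = -59.36
Leg 4 (181°, 99 km): east 99 sin 181° = -1.73, north 99 cos 181° = -98.98
Net: -40.60 east, -244.00 north. Distance = √((-40.60)² + (-244.00)²) = 247.356 km.

247.4 km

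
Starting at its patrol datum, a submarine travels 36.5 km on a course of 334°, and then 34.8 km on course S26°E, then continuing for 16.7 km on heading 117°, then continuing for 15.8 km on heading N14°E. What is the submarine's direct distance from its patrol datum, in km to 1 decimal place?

20.2 km

Leg 1 (334°, 36.5 km): east 36.5 sin 334° = -16.00, north 36.5 cos 334° = 32.81
Leg 2 (S26°E, 34.8 km): east 34.8 sin 154° = 15.26, north 34.8 cos 154° = -31.28
Leg 3 (117°, 16.7 km): east 16.7 sin 117° = 14.88, north 16.7 cos 117° = -7.58
Leg 4 (N14°E, 15.8 km): east 15.8 sin 14° = 3.82, north 15.8 cos 14° = 15.33
Net: 17.96 east, 9.28 north. Distance = √((17.96)² + (9.28)²) = 20.212 km.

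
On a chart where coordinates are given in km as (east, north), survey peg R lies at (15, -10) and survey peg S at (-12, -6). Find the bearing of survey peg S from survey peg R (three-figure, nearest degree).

278°

Δeast = -12 − 15 = -27.00; Δnorth = -6 − -10 = 4.00.
Bearing = atan2(Δeast, Δnorth) mod 360° = 278.43° ≈ 278°.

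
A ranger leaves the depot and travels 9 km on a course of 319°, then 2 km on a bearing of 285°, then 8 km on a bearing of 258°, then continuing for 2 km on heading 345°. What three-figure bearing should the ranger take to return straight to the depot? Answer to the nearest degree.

115°

Leg 1 (319°, 9 km): east 9 sin 319° = -5.90, north 9 cos 319° = 6.79
Leg 2 (285°, 2 km): east 2 sin 285° = -1.93, north 2 cos 285° = 0.52
Leg 3 (258°, 8 km): east 8 sin 258° = -7.83, north 8 cos 258° = -1.66
Leg 4 (345°, 2 km): east 2 sin 345° = -0.52, north 2 cos 345° = 1.93
Net displacement: -16.18 east, 7.58 north. Direction back to start is (16.18, -7.58): bearing = atan2(16.18, -7.58) mod 360° = 115.10° ≈ 115°.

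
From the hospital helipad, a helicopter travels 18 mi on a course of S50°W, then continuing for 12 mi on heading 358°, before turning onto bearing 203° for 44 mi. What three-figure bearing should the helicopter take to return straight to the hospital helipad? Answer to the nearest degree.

038°

Leg 1 (S50°W, 18 mi): east 18 sin 230° = -13.79, north 18 cos 230° = -11.57
Leg 2 (358°, 12 mi): east 12 sin 358° = -0.42, north 12 cos 358° = 11.99
Leg 3 (203°, 44 mi): east 44 sin 203° = -17.19, north 44 cos 203° = -40.50
Net displacement: -31.40 east, -40.08 north. Direction back to start is (31.40, 40.08): bearing = atan2(31.40, 40.08) mod 360° = 38.08° ≈ 038°.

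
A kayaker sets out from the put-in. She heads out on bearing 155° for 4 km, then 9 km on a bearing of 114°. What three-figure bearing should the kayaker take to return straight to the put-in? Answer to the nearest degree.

Leg 1 (155°, 4 km): east 4 sin 155° = 1.69, north 4 cos 155° = -3.63
Leg 2 (114°, 9 km): east 9 sin 114° = 8.22, north 9 cos 114° = -3.66
Net displacement: 9.91 east, -7.29 north. Direction back to start is (-9.91, 7.29): bearing = atan2(-9.91, 7.29) mod 360° = 306.32° ≈ 306°.

306°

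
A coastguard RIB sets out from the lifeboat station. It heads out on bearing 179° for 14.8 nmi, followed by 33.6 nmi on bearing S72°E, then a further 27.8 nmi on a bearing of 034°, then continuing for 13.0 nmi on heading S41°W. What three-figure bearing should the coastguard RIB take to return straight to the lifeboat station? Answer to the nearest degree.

Leg 1 (179°, 14.8 nmi): east 14.8 sin 179° = 0.26, north 14.8 cos 179° = -14.80
Leg 2 (S72°E, 33.6 nmi): east 33.6 sin 108° = 31.96, north 33.6 cos 108° = -10.38
Leg 3 (034°, 27.8 nmi): east 27.8 sin 34° = 15.55, north 27.8 cos 34° = 23.05
Leg 4 (S41°W, 13.0 nmi): east 13.0 sin 221° = -8.53, north 13.0 cos 221° = -9.81
Net displacement: 39.23 east, -11.94 north. Direction back to start is (-39.23, 11.94): bearing = atan2(-39.23, 11.94) mod 360° = 286.93° ≈ 287°.

287°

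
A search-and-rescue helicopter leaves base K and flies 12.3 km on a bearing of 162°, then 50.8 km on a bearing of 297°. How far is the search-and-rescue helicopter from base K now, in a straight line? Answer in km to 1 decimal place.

Leg 1 (162°, 12.3 km): east 12.3 sin 162° = 3.80, north 12.3 cos 162° = -11.70
Leg 2 (297°, 50.8 km): east 50.8 sin 297° = -45.26, north 50.8 cos 297° = 23.06
Net: -41.46 east, 11.36 north. Distance = √((-41.46)² + (11.36)²) = 42.992 km.

43.0 km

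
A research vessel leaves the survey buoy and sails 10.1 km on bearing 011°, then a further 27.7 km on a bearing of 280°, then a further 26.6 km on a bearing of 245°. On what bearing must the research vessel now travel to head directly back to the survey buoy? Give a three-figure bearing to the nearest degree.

094°

Leg 1 (011°, 10.1 km): east 10.1 sin 11° = 1.93, north 10.1 cos 11° = 9.91
Leg 2 (280°, 27.7 km): east 27.7 sin 280° = -27.28, north 27.7 cos 280° = 4.81
Leg 3 (245°, 26.6 km): east 26.6 sin 245° = -24.11, north 26.6 cos 245° = -11.24
Net displacement: -49.46 east, 3.48 north. Direction back to start is (49.46, -3.48): bearing = atan2(49.46, -3.48) mod 360° = 94.03° ≈ 094°.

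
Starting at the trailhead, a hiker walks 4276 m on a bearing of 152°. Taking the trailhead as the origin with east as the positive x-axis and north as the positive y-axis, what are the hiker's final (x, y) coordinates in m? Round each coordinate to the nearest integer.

(2007, -3775)

Leg 1 (152°, 4276 m): east 4276 sin 152° = 2007.46, north 4276 cos 152° = -3775.48
Summing: 2007.46 m east, -3775.48 m north → (2007, -3775).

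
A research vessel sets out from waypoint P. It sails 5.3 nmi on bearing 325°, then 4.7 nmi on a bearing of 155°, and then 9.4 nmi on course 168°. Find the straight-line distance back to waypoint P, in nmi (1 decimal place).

Leg 1 (325°, 5.3 nmi): east 5.3 sin 325° = -3.04, north 5.3 cos 325° = 4.34
Leg 2 (155°, 4.7 nmi): east 4.7 sin 155° = 1.99, north 4.7 cos 155° = -4.26
Leg 3 (168°, 9.4 nmi): east 9.4 sin 168° = 1.95, north 9.4 cos 168° = -9.19
Net: 0.90 east, -9.11 north. Distance = √((0.90)² + (-9.11)²) = 9.157 nmi.

9.2 nmi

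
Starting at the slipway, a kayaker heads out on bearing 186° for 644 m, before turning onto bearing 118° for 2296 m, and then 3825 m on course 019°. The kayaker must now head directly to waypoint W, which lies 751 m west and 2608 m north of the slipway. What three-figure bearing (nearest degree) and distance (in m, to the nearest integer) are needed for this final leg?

280°, 4019 m

Leg 1 (186°, 644 m): east 644 sin 186° = -67.32, north 644 cos 186° = -640.47
Leg 2 (118°, 2296 m): east 2296 sin 118° = 2027.25, north 2296 cos 118° = -1077.91
Leg 3 (019°, 3825 m): east 3825 sin 19° = 1245.30, north 3825 cos 19° = 3616.61
Current position: (3205.23, 1898.23). Target: (-751, 2608). Remaining: Δeast = -3956.23, Δnorth = 709.77.
Bearing = atan2(-3956.23, 709.77) mod 360° = 280.17°; distance = √((-3956.23)² + (709.77)²) = 4019.394 m.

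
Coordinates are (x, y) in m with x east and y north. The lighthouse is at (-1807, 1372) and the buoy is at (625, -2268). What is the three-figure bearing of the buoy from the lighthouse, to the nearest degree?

146°

Δeast = 625 − -1807 = 2432.00; Δnorth = -2268 − 1372 = -3640.00.
Bearing = atan2(Δeast, Δnorth) mod 360° = 146.25° ≈ 146°.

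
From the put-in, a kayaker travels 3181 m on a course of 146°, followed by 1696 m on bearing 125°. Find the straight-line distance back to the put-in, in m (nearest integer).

Leg 1 (146°, 3181 m): east 3181 sin 146° = 1778.79, north 3181 cos 146° = -2637.17
Leg 2 (125°, 1696 m): east 1696 sin 125° = 1389.28, north 1696 cos 125° = -972.79
Net: 3168.07 east, -3609.95 north. Distance = √((3168.07)² + (-3609.95)²) = 4802.964 m.

4803 m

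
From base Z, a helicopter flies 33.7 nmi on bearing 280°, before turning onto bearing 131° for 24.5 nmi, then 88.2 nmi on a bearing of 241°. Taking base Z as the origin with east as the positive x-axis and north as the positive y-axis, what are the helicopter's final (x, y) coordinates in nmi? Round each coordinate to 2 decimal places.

Leg 1 (280°, 33.7 nmi): east 33.7 sin 280° = -33.19, north 33.7 cos 280° = 5.85
Leg 2 (131°, 24.5 nmi): east 24.5 sin 131° = 18.49, north 24.5 cos 131° = -16.07
Leg 3 (241°, 88.2 nmi): east 88.2 sin 241° = -77.14, north 88.2 cos 241° = -42.76
Summing: -91.84 nmi east, -52.98 nmi north → (-91.84, -52.98).

(-91.84, -52.98)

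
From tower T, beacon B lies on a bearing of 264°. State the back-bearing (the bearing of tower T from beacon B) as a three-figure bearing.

Back-bearing = 264° − 180° = 084°.

084°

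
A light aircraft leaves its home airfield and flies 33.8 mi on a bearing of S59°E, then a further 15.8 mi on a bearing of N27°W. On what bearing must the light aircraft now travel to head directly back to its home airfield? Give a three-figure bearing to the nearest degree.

279°

Leg 1 (S59°E, 33.8 mi): east 33.8 sin 121° = 28.97, north 33.8 cos 121° = -17.41
Leg 2 (N27°W, 15.8 mi): east 15.8 sin 333° = -7.17, north 15.8 cos 333° = 14.08
Net displacement: 21.80 east, -3.33 north. Direction back to start is (-21.80, 3.33): bearing = atan2(-21.80, 3.33) mod 360° = 278.69° ≈ 279°.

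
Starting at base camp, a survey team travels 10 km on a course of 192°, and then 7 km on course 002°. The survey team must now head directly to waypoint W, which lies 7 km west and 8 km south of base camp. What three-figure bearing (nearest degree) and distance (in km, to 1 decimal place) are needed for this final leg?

Leg 1 (192°, 10 km): east 10 sin 192° = -2.08, north 10 cos 192° = -9.78
Leg 2 (002°, 7 km): east 7 sin 2° = 0.24, north 7 cos 2° = 7.00
Current position: (-1.83, -2.79). Target: (-7, -8). Remaining: Δeast = -5.17, Δnorth = -5.21.
Bearing = atan2(-5.17, -5.21) mod 360° = 224.73°; distance = √((-5.17)² + (-5.21)²) = 7.339 km.

225°, 7.3 km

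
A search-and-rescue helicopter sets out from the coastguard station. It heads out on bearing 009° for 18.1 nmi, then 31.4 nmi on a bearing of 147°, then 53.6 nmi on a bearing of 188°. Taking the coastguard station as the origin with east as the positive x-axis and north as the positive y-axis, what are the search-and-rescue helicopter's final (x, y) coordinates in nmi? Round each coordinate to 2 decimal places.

Leg 1 (009°, 18.1 nmi): east 18.1 sin 9° = 2.83, north 18.1 cos 9° = 17.88
Leg 2 (147°, 31.4 nmi): east 31.4 sin 147° = 17.10, north 31.4 cos 147° = -26.33
Leg 3 (188°, 53.6 nmi): east 53.6 sin 188° = -7.46, north 53.6 cos 188° = -53.08
Summing: 12.47 nmi east, -61.54 nmi north → (12.47, -61.54).

(12.47, -61.54)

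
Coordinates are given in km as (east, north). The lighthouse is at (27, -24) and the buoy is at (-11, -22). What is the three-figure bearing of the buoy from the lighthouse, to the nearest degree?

Δeast = -11 − 27 = -38.00; Δnorth = -22 − -24 = 2.00.
Bearing = atan2(Δeast, Δnorth) mod 360° = 273.01° ≈ 273°.

273°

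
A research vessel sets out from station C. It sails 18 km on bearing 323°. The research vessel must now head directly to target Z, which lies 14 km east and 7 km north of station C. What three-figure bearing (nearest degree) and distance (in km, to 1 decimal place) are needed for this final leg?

107°, 25.9 km

Leg 1 (323°, 18 km): east 18 sin 323° = -10.83, north 18 cos 323° = 14.38
Current position: (-10.83, 14.38). Target: (14, 7). Remaining: Δeast = 24.83, Δnorth = -7.38.
Bearing = atan2(24.83, -7.38) mod 360° = 106.54°; distance = √((24.83)² + (-7.38)²) = 25.905 km.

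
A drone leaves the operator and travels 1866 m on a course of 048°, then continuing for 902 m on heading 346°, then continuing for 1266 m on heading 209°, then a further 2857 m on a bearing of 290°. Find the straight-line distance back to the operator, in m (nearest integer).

Leg 1 (048°, 1866 m): east 1866 sin 48° = 1386.71, north 1866 cos 48° = 1248.60
Leg 2 (346°, 902 m): east 902 sin 346° = -218.21, north 902 cos 346° = 875.21
Leg 3 (209°, 1266 m): east 1266 sin 209° = -613.77, north 1266 cos 209° = -1107.27
Leg 4 (290°, 2857 m): east 2857 sin 290° = -2684.70, north 2857 cos 290° = 977.15
Net: -2129.98 east, 1993.69 north. Distance = √((-2129.98)² + (1993.69)²) = 2917.463 m.

2917 m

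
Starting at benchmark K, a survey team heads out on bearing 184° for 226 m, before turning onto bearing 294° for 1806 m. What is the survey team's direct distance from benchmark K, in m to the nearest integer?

Leg 1 (184°, 226 m): east 226 sin 184° = -15.76, north 226 cos 184° = -225.45
Leg 2 (294°, 1806 m): east 1806 sin 294° = -1649.86, north 1806 cos 294° = 734.57
Net: -1665.63 east, 509.12 north. Distance = √((-1665.63)² + (509.12)²) = 1741.699 m.

1742 m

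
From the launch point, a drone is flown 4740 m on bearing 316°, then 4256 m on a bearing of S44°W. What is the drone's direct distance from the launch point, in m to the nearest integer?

Leg 1 (316°, 4740 m): east 4740 sin 316° = -3292.68, north 4740 cos 316° = 3409.67
Leg 2 (S44°W, 4256 m): east 4256 sin 224° = -2956.47, north 4256 cos 224° = -3061.51
Net: -6249.15 east, 348.16 north. Distance = √((-6249.15)² + (348.16)²) = 6258.838 m.

6259 m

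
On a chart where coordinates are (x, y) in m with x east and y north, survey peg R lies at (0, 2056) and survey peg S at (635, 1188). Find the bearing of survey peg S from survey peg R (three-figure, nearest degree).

144°

Δeast = 635 − 0 = 635.00; Δnorth = 1188 − 2056 = -868.00.
Bearing = atan2(Δeast, Δnorth) mod 360° = 143.81° ≈ 144°.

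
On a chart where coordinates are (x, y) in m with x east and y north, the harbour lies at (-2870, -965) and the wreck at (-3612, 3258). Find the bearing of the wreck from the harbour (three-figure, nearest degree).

350°

Δeast = -3612 − -2870 = -742.00; Δnorth = 3258 − -965 = 4223.00.
Bearing = atan2(Δeast, Δnorth) mod 360° = 350.03° ≈ 350°.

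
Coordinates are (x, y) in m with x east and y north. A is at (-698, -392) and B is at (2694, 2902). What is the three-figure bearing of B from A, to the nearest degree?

Δeast = 2694 − -698 = 3392.00; Δnorth = 2902 − -392 = 3294.00.
Bearing = atan2(Δeast, Δnorth) mod 360° = 45.84° ≈ 046°.

046°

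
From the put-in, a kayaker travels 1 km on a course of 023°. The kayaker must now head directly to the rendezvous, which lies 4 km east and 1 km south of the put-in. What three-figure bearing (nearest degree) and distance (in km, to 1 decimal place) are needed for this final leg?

Leg 1 (023°, 1 km): east 1 sin 23° = 0.39, north 1 cos 23° = 0.92
Current position: (0.39, 0.92). Target: (4, -1). Remaining: Δeast = 3.61, Δnorth = -1.92.
Bearing = atan2(3.61, -1.92) mod 360° = 118.02°; distance = √((3.61)² + (-1.92)²) = 4.088 km.

118°, 4.1 km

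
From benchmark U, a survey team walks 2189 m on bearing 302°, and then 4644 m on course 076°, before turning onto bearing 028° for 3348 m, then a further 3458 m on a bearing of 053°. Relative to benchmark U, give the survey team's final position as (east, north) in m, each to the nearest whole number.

(6983, 7321)

Leg 1 (302°, 2189 m): east 2189 sin 302° = -1856.38, north 2189 cos 302° = 1159.99
Leg 2 (076°, 4644 m): east 4644 sin 76° = 4506.05, north 4644 cos 76° = 1123.49
Leg 3 (028°, 3348 m): east 3348 sin 28° = 1571.79, north 3348 cos 28° = 2956.11
Leg 4 (053°, 3458 m): east 3458 sin 53° = 2761.68, north 3458 cos 53° = 2081.08
Summing: 6983.15 m east, 7320.66 m north → (6983, 7321).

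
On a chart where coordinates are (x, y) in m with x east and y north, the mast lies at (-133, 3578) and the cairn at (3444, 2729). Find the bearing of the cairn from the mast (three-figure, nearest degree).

Δeast = 3444 − -133 = 3577.00; Δnorth = 2729 − 3578 = -849.00.
Bearing = atan2(Δeast, Δnorth) mod 360° = 103.35° ≈ 103°.

103°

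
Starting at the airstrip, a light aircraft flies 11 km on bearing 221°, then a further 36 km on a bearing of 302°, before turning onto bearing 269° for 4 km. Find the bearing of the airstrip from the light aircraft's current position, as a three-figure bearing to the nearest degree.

Leg 1 (221°, 11 km): east 11 sin 221° = -7.22, north 11 cos 221° = -8.30
Leg 2 (302°, 36 km): east 36 sin 302° = -30.53, north 36 cos 302° = 19.08
Leg 3 (269°, 4 km): east 4 sin 269° = -4.00, north 4 cos 269° = -0.07
Net displacement: -41.75 east, 10.71 north. Direction back to start is (41.75, -10.71): bearing = atan2(41.75, -10.71) mod 360° = 104.38° ≈ 104°.

104°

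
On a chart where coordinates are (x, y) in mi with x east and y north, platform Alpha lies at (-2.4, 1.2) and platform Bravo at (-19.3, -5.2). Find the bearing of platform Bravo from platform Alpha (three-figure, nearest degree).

Δeast = -19.3 − -2.4 = -16.90; Δnorth = -5.2 − 1.2 = -6.40.
Bearing = atan2(Δeast, Δnorth) mod 360° = 249.26° ≈ 249°.

249°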